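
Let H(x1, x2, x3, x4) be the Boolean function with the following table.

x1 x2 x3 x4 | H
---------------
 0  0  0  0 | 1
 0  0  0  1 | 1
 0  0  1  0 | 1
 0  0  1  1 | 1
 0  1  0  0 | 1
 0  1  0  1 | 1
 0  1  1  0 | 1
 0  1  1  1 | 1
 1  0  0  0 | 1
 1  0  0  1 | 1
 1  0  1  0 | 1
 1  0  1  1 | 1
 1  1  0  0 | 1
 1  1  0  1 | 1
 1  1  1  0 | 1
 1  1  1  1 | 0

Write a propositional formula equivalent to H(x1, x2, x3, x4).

H(x1, x2, x3, x4) = (((x1 · x2) · x3) · x4)'

The output is 0 only when every input is 1 — NAND of all inputs.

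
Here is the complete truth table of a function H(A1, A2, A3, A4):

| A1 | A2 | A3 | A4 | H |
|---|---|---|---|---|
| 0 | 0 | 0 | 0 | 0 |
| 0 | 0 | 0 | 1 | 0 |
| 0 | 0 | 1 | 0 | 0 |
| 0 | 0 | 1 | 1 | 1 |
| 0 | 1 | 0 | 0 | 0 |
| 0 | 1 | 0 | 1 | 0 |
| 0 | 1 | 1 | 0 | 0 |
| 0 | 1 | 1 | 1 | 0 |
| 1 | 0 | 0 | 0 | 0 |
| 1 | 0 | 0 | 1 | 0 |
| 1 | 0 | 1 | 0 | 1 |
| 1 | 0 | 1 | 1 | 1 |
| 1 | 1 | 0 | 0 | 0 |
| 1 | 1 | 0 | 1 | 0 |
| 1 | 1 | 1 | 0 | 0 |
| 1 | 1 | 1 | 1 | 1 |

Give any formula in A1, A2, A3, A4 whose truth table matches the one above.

Collect the rows where H=1 — (0,0,1,1), (1,0,1,0), (1,0,1,1), (1,1,1,1) — and write one minterm per row: ¬A1·¬A2·A3·A4, A1·¬A2·A3·¬A4, A1·¬A2·A3·A4, A1·A2·A3·A4. Their union (logical OR) reproduces the table exactly.

H(A1, A2, A3, A4) = (((((¬A1 ∧ ¬A2) ∧ A3) ∧ A4) ∨ (((A1 ∧ ¬A2) ∧ A3) ∧ ¬A4)) ∨ (((A1 ∧ ¬A2) ∧ A3) ∧ A4)) ∨ (((A1 ∧ A2) ∧ A3) ∧ A4)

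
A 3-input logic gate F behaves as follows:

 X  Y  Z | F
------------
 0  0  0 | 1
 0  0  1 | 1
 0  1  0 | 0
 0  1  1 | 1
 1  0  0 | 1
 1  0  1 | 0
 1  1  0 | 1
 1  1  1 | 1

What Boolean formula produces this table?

F is 0 on only 2 rows — (0,1,0), (1,0,1). Writing each as a minterm (¬X·Y·¬Z, X·¬Y·Z) and OR-ing them characterizes exactly where F=0, so F is the negation of that disjunction.

F(X, Y, Z) = (((X' · Y) · Z') + ((X · Y') · Z))'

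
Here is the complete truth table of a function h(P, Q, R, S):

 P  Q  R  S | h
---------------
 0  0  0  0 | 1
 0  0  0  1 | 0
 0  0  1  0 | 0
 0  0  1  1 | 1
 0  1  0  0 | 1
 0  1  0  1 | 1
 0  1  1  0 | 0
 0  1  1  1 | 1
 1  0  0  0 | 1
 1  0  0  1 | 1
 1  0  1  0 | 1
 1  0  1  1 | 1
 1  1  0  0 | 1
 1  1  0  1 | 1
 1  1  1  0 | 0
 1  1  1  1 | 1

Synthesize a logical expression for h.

The 0-rows are (0,0,0,1), (0,0,1,0), (0,1,1,0), (1,1,1,0). Take each as a conjunction (¬P·¬Q·¬R·S, ¬P·¬Q·R·¬S, ¬P·Q·R·¬S, P·Q·R·¬S), form their disjunction, and complement — that gives a formula that is 1 everywhere h is.

h(P, Q, R, S) = not ((((((not P and not Q) and not R) and S) or (((not P and not Q) and R) and not S)) or (((not P and Q) and R) and not S)) or (((P and Q) and R) and not S))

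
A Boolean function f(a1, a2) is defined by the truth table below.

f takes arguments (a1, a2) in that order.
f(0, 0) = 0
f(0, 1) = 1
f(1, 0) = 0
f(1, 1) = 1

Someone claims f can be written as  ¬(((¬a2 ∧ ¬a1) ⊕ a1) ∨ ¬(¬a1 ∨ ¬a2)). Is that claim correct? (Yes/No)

No

Test each input against both f and the formula:
  a1=0, a2=0: formula gives 0, f = 0 ✓
  a1=0, a2=1: formula gives 1, f = 1 ✓
  a1=1, a2=0: formula gives 0, f = 0 ✓
  a1=1, a2=1: formula gives 0, but f = 1 ✗
A single disagreement suffices: at (1,1) they differ, so the formula does not compute f.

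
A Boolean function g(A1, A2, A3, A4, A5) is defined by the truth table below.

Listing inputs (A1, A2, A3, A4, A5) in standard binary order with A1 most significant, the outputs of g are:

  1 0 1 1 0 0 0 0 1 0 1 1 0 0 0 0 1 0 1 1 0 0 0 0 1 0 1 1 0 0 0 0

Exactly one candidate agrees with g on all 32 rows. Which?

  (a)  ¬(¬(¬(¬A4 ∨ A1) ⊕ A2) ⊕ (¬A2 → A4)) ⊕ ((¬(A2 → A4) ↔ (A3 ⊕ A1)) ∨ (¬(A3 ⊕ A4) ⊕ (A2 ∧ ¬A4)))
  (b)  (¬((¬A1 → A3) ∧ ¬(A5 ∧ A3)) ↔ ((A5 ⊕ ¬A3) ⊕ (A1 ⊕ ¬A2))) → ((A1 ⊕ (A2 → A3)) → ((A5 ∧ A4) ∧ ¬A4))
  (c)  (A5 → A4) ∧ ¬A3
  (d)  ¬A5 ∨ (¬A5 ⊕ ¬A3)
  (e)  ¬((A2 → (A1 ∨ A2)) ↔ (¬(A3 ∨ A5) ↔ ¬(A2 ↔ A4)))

c

(a) fails at (0,0,0,0,1): the formula yields 1, g is 0.
(b) fails at (0,0,0,1,1): the formula yields 0, g is 1.
(d) fails at (0,0,0,0,1): the formula yields 1, g is 0.
(e) fails at (0,0,0,1,0): the formula yields 0, g is 1.
(c) is the remaining candidate, and it agrees with g on all 32 inputs.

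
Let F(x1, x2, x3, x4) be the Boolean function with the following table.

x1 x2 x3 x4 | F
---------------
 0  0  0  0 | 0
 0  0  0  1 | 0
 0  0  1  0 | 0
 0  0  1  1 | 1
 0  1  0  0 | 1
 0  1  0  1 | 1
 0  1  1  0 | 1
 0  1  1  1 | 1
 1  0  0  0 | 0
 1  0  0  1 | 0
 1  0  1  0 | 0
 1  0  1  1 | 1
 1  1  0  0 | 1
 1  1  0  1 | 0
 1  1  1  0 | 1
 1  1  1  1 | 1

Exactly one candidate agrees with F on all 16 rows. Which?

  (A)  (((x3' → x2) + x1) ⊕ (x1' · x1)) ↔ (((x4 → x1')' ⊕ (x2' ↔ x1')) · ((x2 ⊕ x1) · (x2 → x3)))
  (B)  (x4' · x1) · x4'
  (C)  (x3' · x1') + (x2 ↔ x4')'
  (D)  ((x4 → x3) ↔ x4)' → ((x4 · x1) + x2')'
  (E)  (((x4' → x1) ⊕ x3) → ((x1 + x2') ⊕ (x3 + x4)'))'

D

(A) fails at (0,0,0,0): the formula yields 1, F is 0.
(B) fails at (0,0,1,1): the formula yields 0, F is 1.
(C) fails at (0,0,0,0): the formula yields 1, F is 0.
(E) fails at (0,0,1,1): the formula yields 0, F is 1.
(D) is the remaining candidate, and it agrees with F on all 16 inputs.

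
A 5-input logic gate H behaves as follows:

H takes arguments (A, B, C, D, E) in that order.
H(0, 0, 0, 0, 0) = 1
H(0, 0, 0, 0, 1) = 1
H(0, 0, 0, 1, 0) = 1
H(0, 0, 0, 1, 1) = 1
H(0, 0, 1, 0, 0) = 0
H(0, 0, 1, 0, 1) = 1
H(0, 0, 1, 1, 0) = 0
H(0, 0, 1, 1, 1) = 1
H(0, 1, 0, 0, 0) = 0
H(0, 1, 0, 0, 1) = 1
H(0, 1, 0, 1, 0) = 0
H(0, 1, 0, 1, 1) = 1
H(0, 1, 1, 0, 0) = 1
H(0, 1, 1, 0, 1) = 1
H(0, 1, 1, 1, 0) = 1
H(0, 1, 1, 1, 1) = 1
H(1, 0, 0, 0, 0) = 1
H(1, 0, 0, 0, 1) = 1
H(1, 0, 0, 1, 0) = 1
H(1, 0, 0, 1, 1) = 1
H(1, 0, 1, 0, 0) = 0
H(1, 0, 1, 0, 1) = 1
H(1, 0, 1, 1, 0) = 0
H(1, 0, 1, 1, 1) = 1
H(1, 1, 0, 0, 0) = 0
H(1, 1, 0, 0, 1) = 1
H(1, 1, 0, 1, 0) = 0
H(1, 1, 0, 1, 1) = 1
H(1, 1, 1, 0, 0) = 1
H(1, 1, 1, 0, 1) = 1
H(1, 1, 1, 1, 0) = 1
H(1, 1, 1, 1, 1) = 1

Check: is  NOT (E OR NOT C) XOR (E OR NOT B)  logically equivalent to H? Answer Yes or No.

Yes

Evaluate NOT (E OR NOT C) XOR (E OR NOT B) on each row and compare to H:
  A=0, B=0, C=0, D=0, E=0: formula gives 1, H = 1 ✓
  A=0, B=0, C=0, D=0, E=1: formula gives 1, H = 1 ✓
  A=0, B=0, C=0, D=1, E=0: formula gives 1, H = 1 ✓
  A=0, B=0, C=0, D=1, E=1: formula gives 1, H = 1 ✓
  …and likewise for the remaining 28 rows.
No disagreement on any input; they are logically equivalent.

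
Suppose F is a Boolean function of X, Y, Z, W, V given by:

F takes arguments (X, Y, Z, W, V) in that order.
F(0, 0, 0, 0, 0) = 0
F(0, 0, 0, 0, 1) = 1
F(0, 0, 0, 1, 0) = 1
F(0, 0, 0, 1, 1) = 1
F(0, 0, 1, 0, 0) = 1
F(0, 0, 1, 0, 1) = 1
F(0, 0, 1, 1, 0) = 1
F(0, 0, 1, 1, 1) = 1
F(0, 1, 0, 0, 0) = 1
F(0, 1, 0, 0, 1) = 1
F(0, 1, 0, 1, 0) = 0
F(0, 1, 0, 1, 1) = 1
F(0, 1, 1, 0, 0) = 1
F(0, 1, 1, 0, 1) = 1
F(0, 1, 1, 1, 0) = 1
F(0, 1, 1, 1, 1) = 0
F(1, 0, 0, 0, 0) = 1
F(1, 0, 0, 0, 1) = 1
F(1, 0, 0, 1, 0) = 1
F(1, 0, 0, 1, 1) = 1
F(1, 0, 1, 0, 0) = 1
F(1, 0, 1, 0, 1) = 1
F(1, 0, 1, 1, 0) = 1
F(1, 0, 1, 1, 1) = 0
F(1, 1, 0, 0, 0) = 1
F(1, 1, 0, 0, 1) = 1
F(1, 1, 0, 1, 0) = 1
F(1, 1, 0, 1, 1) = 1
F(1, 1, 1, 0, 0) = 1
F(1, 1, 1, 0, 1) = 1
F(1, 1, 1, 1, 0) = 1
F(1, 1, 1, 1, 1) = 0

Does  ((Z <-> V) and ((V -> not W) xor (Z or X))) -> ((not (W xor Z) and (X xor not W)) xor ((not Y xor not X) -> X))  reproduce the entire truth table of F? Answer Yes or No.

Evaluate ((Z <-> V) and ((V -> not W) xor (Z or X))) -> ((not (W xor Z) and (X xor not W)) xor ((not Y xor not X) -> X)) on each row and compare to F:
  X=0, Y=0, Z=0, W=0, V=0: formula gives 0, F = 0 ✓
  X=0, Y=0, Z=0, W=0, V=1: formula gives 1, F = 1 ✓
  X=0, Y=0, Z=0, W=1, V=0: formula gives 1, F = 1 ✓
  X=0, Y=0, Z=0, W=1, V=1: formula gives 1, F = 1 ✓
  … (the remaining 28 rows also agree.)
Every row agrees, so the formula is equivalent.

Yes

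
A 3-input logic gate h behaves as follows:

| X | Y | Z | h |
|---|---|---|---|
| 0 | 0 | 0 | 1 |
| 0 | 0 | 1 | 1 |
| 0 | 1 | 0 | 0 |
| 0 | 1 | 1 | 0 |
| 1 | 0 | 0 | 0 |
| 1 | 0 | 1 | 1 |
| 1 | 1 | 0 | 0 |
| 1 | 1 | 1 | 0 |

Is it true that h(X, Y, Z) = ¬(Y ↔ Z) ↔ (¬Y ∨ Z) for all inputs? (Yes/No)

No

Test each input against both h and the formula:
  X=0, Y=0, Z=0: formula gives 0, but h = 1 ✗
Row (0,0,0) is a counterexample, so the formula is not equivalent to h.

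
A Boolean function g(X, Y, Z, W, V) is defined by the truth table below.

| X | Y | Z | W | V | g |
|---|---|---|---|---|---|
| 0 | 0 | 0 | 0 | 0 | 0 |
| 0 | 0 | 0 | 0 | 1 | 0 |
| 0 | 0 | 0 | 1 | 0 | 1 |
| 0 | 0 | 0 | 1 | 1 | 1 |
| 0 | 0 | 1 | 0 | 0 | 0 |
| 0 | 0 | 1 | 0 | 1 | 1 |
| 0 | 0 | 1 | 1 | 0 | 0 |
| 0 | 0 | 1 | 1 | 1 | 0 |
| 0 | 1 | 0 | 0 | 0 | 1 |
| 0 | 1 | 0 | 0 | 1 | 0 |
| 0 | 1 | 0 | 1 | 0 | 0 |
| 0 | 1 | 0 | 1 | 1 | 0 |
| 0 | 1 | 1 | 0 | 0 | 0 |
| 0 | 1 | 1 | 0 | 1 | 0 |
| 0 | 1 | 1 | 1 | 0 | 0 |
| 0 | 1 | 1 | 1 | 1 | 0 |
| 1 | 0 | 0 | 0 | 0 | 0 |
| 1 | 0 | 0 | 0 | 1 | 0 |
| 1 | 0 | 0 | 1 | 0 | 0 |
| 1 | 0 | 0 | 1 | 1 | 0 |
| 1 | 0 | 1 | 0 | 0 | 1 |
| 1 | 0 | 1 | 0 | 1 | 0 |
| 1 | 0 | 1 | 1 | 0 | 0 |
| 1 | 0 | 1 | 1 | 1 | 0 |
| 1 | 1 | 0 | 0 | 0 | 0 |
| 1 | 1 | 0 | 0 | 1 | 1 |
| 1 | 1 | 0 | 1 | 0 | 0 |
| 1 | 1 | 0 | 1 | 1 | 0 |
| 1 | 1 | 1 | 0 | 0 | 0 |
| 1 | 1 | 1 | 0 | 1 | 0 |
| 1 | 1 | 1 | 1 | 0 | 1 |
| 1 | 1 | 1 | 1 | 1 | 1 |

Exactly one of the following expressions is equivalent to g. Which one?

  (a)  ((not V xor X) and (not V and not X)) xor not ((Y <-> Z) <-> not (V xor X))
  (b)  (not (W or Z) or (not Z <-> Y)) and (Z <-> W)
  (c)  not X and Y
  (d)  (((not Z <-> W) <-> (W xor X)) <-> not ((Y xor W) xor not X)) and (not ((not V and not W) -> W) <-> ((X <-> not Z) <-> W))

d

(a): at (0,0,0,0,0) it gives 1, but g = 0 — eliminated.
(b): at (0,0,0,0,0) it gives 1, but g = 0 — eliminated.
(c): at (0,0,0,1,0) it gives 0, but g = 1 — eliminated.
(d) is the remaining candidate, and it agrees with g on all 32 inputs.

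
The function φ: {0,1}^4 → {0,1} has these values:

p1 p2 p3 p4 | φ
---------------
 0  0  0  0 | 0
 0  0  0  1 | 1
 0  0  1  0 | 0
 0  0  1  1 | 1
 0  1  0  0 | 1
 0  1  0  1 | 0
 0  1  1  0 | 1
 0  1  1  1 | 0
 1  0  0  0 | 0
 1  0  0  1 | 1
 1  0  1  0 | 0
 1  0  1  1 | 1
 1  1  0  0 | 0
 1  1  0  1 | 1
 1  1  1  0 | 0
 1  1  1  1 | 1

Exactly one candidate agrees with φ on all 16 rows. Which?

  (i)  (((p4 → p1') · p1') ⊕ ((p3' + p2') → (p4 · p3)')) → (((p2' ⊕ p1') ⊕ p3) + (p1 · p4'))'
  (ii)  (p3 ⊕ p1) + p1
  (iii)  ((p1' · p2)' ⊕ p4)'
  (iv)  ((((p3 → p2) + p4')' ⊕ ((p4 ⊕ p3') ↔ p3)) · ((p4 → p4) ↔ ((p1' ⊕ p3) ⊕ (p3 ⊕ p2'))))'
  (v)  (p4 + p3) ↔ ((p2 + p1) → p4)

iii

(i) fails at (0,0,0,0): the formula yields 1, φ is 0.
(ii) fails at (0,0,0,1): the formula yields 0, φ is 1.
(iv) fails at (0,0,0,0): the formula yields 1, φ is 0.
(v) fails at (0,0,1,0): the formula yields 1, φ is 0.
(iii) is the remaining candidate, and it agrees with φ on all 16 inputs.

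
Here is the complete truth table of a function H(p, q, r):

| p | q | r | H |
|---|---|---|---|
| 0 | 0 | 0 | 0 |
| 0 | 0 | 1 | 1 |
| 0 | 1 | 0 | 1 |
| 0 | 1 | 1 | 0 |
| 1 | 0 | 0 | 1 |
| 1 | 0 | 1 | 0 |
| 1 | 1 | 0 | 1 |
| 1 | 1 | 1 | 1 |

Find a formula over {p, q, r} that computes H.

The 0-rows are (0,0,0), (0,1,1), (1,0,1). Take each as a conjunction (¬p·¬q·¬r, ¬p·q·r, p·¬q·r), form their disjunction, and complement — that gives a formula that is 1 everywhere H is.

H(p, q, r) = ~((((~p & ~q) & ~r) | ((~p & q) & r)) | ((p & ~q) & r))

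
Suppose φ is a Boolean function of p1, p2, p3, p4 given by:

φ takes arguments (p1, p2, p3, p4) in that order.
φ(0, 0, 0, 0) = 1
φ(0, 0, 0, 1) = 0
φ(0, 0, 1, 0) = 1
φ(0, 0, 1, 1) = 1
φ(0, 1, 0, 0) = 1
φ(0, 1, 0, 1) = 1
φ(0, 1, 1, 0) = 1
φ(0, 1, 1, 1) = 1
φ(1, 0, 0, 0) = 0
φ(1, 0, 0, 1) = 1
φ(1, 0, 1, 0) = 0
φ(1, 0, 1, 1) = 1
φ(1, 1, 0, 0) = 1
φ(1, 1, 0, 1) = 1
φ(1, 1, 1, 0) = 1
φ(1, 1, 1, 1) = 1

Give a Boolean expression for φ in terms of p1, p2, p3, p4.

φ(p1, p2, p3, p4) = (((((p1' · p2') · p3') · p4) + (((p1 · p2') · p3') · p4')) + (((p1 · p2') · p3) · p4'))'

There are just 3 zero rows: (0,0,0,1), (1,0,0,0), (1,0,1,0). Their minterms are ¬p1·¬p2·¬p3·p4, p1·¬p2·¬p3·¬p4, p1·¬p2·p3·¬p4; the OR of those covers precisely the 0-outputs, and negating it yields φ.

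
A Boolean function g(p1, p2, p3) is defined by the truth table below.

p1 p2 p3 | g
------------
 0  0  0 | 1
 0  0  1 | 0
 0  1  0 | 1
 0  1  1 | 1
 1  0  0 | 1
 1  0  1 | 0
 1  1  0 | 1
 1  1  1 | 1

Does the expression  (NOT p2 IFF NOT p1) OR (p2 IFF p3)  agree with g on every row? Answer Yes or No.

No

Test each input against both g and the formula:
  p1=0, p2=0, p3=0: formula gives 1, g = 1 ✓
  p1=0, p2=0, p3=1: formula gives 1, but g = 0 ✗
A single disagreement suffices: at (0,0,1) they differ, so the formula does not compute g.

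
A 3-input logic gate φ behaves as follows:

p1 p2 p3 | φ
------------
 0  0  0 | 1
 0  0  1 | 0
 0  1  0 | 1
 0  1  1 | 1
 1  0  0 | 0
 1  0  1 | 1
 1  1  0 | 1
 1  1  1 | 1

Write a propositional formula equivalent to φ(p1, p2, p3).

φ is 0 on only 2 rows — (0,0,1), (1,0,0). Writing each as a minterm (¬p1·¬p2·p3, p1·¬p2·¬p3) and OR-ing them characterizes exactly where φ=0, so φ is the negation of that disjunction.

φ(p1, p2, p3) = ¬(((¬p1 ∧ ¬p2) ∧ p3) ∨ ((p1 ∧ ¬p2) ∧ ¬p3))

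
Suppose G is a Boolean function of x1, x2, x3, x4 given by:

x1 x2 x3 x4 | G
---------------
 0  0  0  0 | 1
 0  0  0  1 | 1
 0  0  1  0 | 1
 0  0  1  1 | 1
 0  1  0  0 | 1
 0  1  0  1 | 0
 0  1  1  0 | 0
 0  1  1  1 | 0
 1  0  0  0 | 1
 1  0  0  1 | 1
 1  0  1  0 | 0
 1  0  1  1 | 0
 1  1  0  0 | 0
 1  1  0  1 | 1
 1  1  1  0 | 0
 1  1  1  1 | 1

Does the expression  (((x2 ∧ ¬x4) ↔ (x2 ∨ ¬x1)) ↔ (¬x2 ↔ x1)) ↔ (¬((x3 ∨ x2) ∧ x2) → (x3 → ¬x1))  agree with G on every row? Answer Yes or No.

Evaluate (((x2 ∧ ¬x4) ↔ (x2 ∨ ¬x1)) ↔ (¬x2 ↔ x1)) ↔ (¬((x3 ∨ x2) ∧ x2) → (x3 → ¬x1)) on each row and compare to G:
  x1=0, x2=0, x3=0, x4=0: formula gives 1, G = 1 ✓
  x1=0, x2=0, x3=0, x4=1: formula gives 1, G = 1 ✓
  x1=0, x2=0, x3=1, x4=0: formula gives 1, G = 1 ✓
  x1=0, x2=0, x3=1, x4=1: formula gives 1, G = 1 ✓
  …
  x1=0, x2=1, x3=1, x4=0: formula gives 1, but G = 0 ✗
Row (0,1,1,0) is a counterexample, so the formula is not equivalent to G.

No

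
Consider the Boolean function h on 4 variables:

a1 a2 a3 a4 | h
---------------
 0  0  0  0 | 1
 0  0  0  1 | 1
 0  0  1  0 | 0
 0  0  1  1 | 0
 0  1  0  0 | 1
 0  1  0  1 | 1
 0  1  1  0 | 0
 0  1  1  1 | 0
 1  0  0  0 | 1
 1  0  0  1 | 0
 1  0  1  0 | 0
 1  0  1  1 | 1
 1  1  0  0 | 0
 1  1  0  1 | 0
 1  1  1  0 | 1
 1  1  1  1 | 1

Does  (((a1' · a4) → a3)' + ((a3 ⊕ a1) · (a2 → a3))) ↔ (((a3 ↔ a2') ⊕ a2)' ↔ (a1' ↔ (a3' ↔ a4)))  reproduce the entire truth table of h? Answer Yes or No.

Test each input against both h and the formula:
  a1=0, a2=0, a3=0, a4=0: formula gives 1, h = 1 ✓
  a1=0, a2=0, a3=0, a4=1: formula gives 1, h = 1 ✓
  a1=0, a2=0, a3=1, a4=0: formula gives 0, h = 0 ✓
  a1=0, a2=0, a3=1, a4=1: formula gives 1, but h = 0 ✗
A single disagreement suffices: at (0,0,1,1) they differ, so the formula does not compute h.

No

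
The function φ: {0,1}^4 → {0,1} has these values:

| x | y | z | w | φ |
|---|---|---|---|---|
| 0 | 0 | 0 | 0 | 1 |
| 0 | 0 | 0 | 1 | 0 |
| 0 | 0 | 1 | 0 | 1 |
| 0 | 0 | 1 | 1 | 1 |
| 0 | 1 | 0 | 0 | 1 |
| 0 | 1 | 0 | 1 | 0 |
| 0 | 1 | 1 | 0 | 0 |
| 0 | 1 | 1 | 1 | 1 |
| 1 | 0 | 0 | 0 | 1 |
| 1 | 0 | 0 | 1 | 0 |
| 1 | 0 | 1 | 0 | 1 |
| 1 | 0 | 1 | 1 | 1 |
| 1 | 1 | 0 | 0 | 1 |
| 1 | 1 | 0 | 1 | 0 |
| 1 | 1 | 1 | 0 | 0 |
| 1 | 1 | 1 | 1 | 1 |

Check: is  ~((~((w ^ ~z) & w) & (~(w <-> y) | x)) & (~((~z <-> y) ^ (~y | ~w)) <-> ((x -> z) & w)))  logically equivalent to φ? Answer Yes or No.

No

Test each input against both φ and the formula:
  x=0, y=0, z=0, w=0: formula gives 1, φ = 1 ✓
  x=0, y=0, z=0, w=1: formula gives 1, but φ = 0 ✗
Row (0,0,0,1) is a counterexample, so the formula is not equivalent to φ.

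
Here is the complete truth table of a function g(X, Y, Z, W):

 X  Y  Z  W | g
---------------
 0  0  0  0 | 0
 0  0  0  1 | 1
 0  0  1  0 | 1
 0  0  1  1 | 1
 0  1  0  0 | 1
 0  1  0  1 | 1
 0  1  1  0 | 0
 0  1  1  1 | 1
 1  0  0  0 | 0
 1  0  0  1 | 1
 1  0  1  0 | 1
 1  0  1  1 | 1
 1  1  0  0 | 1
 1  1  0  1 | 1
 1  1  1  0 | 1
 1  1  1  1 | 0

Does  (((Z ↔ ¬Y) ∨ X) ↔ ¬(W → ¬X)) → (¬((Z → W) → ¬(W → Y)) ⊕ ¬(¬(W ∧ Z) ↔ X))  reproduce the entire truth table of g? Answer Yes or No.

No

Check the formula against g row by row:
  X=0, Y=0, Z=0, W=0: formula gives 0, g = 0 ✓
  X=0, Y=0, Z=0, W=1: formula gives 1, g = 1 ✓
  X=0, Y=0, Z=1, W=0: formula gives 1, g = 1 ✓
  X=0, Y=0, Z=1, W=1: formula gives 1, g = 1 ✓
  …
  X=0, Y=1, Z=1, W=0: formula gives 1, but g = 0 ✗
A single disagreement suffices: at (0,1,1,0) they differ, so the formula does not compute g.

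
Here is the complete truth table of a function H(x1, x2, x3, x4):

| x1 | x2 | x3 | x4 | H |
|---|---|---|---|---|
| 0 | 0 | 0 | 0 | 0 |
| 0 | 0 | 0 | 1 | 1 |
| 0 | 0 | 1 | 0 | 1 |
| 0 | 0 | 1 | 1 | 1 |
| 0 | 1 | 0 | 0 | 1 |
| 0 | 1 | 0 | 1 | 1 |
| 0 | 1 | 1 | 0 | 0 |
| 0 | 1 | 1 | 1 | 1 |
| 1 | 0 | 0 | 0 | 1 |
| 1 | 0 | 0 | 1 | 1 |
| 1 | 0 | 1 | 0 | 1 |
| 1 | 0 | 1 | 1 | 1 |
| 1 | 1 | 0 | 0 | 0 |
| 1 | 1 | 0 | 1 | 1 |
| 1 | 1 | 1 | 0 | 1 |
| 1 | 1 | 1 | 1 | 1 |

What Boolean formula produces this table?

H(x1, x2, x3, x4) = (((((x1' · x2') · x3') · x4') + (((x1' · x2) · x3) · x4')) + (((x1 · x2) · x3') · x4'))'

There are just 3 zero rows: (0,0,0,0), (0,1,1,0), (1,1,0,0). Their minterms are ¬x1·¬x2·¬x3·¬x4, ¬x1·x2·x3·¬x4, x1·x2·¬x3·¬x4; the OR of those covers precisely the 0-outputs, and negating it yields H.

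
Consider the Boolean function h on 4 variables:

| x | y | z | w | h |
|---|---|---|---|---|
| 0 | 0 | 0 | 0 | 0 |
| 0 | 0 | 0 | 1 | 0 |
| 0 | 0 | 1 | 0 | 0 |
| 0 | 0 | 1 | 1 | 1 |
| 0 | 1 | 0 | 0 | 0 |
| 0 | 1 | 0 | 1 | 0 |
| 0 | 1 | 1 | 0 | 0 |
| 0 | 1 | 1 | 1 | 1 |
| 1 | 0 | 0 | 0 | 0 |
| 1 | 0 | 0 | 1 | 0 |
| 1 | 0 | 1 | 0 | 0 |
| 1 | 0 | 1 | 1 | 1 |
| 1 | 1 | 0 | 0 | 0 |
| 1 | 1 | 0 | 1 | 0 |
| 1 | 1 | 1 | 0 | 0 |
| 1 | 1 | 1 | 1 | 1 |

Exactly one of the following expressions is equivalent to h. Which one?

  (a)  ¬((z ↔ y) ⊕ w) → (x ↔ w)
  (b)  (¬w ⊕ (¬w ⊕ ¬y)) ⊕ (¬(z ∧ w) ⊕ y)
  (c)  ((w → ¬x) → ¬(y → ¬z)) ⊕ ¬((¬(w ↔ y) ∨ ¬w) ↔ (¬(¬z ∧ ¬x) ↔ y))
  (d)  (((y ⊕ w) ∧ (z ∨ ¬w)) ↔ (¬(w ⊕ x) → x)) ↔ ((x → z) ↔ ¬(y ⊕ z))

(a): at (0,0,0,0) it gives 1, but h = 0 — eliminated.
(c): at (0,0,1,0) it gives 1, but h = 0 — eliminated.
(d): at (0,0,0,0) it gives 1, but h = 0 — eliminated.
Only (b) survives; checking it on all 16 rows confirms it matches h.

b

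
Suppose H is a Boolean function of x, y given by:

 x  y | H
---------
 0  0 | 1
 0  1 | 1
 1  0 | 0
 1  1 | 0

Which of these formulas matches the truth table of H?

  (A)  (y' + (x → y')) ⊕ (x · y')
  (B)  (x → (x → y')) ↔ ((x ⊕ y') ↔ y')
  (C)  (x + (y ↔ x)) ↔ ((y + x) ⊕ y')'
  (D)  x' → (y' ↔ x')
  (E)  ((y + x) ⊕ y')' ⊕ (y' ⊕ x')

(B) fails at (1,1): the formula yields 1, H is 0.
(C) fails at (0,0): the formula yields 0, H is 1.
(D) fails at (0,1): the formula yields 0, H is 1.
(E) fails at (0,0): the formula yields 0, H is 1.
Only (A) survives; checking it on all 4 rows confirms it matches H.

A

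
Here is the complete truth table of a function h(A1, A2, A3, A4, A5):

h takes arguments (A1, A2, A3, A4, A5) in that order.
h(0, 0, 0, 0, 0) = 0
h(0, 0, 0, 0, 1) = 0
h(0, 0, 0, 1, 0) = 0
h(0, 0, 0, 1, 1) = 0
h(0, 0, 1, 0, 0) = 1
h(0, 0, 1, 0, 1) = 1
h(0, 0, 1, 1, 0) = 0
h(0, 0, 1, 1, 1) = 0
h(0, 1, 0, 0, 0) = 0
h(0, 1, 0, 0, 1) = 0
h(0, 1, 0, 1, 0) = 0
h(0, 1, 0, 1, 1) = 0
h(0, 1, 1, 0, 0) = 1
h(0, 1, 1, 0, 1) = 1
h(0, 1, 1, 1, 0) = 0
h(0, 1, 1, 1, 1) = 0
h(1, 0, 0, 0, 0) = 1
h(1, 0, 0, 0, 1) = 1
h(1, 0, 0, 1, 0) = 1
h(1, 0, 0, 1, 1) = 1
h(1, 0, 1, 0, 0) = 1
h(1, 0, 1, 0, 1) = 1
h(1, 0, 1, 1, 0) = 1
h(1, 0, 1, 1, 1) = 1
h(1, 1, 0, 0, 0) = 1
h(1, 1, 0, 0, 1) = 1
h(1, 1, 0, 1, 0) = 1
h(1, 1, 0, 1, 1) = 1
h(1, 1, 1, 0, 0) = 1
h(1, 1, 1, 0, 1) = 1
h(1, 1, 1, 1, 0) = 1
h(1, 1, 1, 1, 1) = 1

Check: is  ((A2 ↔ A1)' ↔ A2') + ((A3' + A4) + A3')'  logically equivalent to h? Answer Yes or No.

Test each input against both h and the formula:
  A1=0, A2=0, A3=0, A4=0, A5=0: formula gives 0, h = 0 ✓
  A1=0, A2=0, A3=0, A4=0, A5=1: formula gives 0, h = 0 ✓
  A1=0, A2=0, A3=0, A4=1, A5=0: formula gives 0, h = 0 ✓
  A1=0, A2=0, A3=0, A4=1, A5=1: formula gives 0, h = 0 ✓
  …and likewise for the remaining 28 rows.
No disagreement on any input; they are logically equivalent.

Yes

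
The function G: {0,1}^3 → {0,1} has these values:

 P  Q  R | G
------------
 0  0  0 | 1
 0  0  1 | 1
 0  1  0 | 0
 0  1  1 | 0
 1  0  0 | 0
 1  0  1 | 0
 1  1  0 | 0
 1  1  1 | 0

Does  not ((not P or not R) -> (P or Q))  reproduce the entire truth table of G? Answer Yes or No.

Yes

Evaluate not ((not P or not R) -> (P or Q)) on each row and compare to G:
  P=0, Q=0, R=0: formula gives 1, G = 1 ✓
  P=0, Q=0, R=1: formula gives 1, G = 1 ✓
  P=0, Q=1, R=0: formula gives 0, G = 0 ✓
  P=0, Q=1, R=1: formula gives 0, G = 0 ✓
  P=1, Q=0, R=0: formula gives 0, G = 0 ✓
  … (the remaining 3 rows also agree.)
No disagreement on any input; they are logically equivalent.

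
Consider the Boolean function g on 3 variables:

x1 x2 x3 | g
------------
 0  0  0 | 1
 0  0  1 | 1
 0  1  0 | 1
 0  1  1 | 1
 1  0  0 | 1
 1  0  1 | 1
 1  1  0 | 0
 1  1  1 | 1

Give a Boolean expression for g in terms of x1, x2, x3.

g(x1, x2, x3) = not ((x1 and x2) and not x3)

Only row (1,1,0) gives 0. So g is 1 everywhere except there — the complement of the minterm x1·x2·¬x3.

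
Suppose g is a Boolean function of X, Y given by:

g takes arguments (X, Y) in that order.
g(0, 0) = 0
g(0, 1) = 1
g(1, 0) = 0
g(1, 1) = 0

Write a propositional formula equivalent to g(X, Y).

g(X, Y) = X' · Y

Only row (0,1) gives 1. That row's minterm ¬X·Y is g directly.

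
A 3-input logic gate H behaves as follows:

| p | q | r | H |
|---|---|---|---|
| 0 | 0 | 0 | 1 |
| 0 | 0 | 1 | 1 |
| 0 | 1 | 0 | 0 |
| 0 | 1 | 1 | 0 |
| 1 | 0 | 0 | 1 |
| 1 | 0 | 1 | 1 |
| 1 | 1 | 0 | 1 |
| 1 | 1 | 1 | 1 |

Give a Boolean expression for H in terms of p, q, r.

H(p, q, r) = NOT (((NOT p AND q) AND NOT r) OR ((NOT p AND q) AND r))

The 0-rows are (0,1,0), (0,1,1). Take each as a conjunction (¬p·q·¬r, ¬p·q·r), form their disjunction, and complement — that gives a formula that is 1 everywhere H is.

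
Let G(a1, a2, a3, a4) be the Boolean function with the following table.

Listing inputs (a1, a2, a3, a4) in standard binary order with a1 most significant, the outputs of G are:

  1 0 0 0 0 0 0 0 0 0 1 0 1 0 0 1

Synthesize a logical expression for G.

The 1-rows are (0,0,0,0), (1,0,1,0), (1,1,0,0), (1,1,1,1). Each contributes one minterm — ¬a1·¬a2·¬a3·¬a4; a1·¬a2·a3·¬a4; a1·a2·¬a3·¬a4; a1·a2·a3·a4 — and their disjunction is a sum-of-products form of G.

G(a1, a2, a3, a4) = (((((not a1 and not a2) and not a3) and not a4) or (((a1 and not a2) and a3) and not a4)) or (((a1 and a2) and not a3) and not a4)) or (((a1 and a2) and a3) and a4)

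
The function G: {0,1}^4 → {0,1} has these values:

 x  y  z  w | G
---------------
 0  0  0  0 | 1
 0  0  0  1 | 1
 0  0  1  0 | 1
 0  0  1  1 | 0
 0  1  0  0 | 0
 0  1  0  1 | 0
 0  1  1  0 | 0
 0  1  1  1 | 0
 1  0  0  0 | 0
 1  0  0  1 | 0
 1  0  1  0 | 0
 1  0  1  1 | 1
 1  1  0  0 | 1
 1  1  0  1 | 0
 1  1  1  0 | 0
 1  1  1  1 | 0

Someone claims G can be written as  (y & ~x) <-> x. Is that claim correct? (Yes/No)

No

Test each input against both G and the formula:
  x=0, y=0, z=0, w=0: formula gives 1, G = 1 ✓
  x=0, y=0, z=0, w=1: formula gives 1, G = 1 ✓
  x=0, y=0, z=1, w=0: formula gives 1, G = 1 ✓
  x=0, y=0, z=1, w=1: formula gives 1, but G = 0 ✗
Since they disagree at (0,0,1,1), the expression is not a correct formula for G.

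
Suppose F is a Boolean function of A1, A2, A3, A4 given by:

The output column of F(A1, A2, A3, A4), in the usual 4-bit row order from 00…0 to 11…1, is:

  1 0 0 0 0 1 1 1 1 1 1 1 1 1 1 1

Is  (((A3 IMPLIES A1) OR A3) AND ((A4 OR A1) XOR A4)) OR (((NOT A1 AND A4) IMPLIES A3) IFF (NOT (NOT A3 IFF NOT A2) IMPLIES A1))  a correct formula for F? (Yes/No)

Evaluate (((A3 IMPLIES A1) OR A3) AND ((A4 OR A1) XOR A4)) OR (((NOT A1 AND A4) IMPLIES A3) IFF (NOT (NOT A3 IFF NOT A2) IMPLIES A1)) on each row and compare to F:
  A1=0, A2=0, A3=0, A4=0: formula gives 1, F = 1 ✓
  A1=0, A2=0, A3=0, A4=1: formula gives 0, F = 0 ✓
  A1=0, A2=0, A3=1, A4=0: formula gives 0, F = 0 ✓
  A1=0, A2=0, A3=1, A4=1: formula gives 0, F = 0 ✓
  … (the remaining 12 rows also agree.)
No disagreement on any input; they are logically equivalent.

Yes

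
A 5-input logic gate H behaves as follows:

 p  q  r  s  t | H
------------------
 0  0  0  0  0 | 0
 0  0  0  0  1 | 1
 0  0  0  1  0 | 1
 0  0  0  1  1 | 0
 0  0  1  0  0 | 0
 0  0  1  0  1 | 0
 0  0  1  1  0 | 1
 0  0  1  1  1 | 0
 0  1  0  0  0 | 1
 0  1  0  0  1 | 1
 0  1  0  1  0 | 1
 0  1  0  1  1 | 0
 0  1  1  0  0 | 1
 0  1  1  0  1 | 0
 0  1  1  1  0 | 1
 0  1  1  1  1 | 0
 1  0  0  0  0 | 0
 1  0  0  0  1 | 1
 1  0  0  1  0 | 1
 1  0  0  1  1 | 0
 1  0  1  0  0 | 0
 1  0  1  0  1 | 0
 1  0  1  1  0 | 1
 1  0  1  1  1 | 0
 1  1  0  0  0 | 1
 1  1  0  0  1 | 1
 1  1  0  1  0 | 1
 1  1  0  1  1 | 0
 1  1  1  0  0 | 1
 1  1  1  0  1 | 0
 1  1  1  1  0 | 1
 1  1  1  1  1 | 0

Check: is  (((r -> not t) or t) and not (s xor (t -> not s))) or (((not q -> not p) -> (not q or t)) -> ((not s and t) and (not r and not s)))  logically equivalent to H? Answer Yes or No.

Yes

Check the formula against H row by row:
  p=0, q=0, r=0, s=0, t=0: formula gives 0, H = 0 ✓
  p=0, q=0, r=0, s=0, t=1: formula gives 1, H = 1 ✓
  p=0, q=0, r=0, s=1, t=0: formula gives 1, H = 1 ✓
  p=0, q=0, r=0, s=1, t=1: formula gives 0, H = 0 ✓
  … (the remaining 28 rows also agree.)
Every row agrees, so the formula is equivalent.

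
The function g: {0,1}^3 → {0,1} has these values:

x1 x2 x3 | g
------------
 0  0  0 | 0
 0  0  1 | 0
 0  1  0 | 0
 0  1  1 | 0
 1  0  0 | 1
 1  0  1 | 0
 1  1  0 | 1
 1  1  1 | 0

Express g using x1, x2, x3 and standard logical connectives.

g(x1, x2, x3) = ((x1 & ~x2) & ~x3) | ((x1 & x2) & ~x3)

g=1 on 2 inputs: (1,0,0), (1,1,0). Reading each as a conjunction of literals (x1·¬x2·¬x3, x1·x2·¬x3) and taking the OR gives the canonical DNF.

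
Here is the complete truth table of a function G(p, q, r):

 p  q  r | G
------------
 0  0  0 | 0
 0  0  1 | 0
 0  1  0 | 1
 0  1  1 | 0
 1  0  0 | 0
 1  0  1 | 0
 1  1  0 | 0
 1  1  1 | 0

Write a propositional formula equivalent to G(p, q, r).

G(p, q, r) = (¬p ∧ q) ∧ ¬r

Only row (0,1,0) gives 1. That row's minterm ¬p·q·¬r is G directly.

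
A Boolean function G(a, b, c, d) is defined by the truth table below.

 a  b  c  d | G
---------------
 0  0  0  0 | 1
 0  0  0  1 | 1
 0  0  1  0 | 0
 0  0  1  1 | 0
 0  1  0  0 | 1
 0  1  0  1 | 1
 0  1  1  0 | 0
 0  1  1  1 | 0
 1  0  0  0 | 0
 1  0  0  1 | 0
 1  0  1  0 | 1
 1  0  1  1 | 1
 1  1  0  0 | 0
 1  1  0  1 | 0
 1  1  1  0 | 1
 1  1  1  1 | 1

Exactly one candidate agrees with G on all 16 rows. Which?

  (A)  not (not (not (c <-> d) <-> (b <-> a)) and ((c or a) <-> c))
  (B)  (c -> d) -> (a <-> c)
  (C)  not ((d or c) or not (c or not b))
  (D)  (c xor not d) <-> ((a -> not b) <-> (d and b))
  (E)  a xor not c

E

(A) fails at (0,0,0,0): the formula yields 0, G is 1.
(B) fails at (0,0,1,0): the formula yields 1, G is 0.
(C) fails at (0,0,0,1): the formula yields 0, G is 1.
(D) fails at (0,0,0,0): the formula yields 0, G is 1.
That leaves (E). Evaluating it on every row reproduces the table of G exactly.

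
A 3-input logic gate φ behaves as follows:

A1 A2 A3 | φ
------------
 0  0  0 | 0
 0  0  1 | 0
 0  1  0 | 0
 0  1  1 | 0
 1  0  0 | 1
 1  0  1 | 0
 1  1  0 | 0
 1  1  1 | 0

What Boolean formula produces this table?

φ(A1, A2, A3) = (A1 AND NOT A2) AND NOT A3

Only row (1,0,0) gives 1. That row's minterm A1·¬A2·¬A3 is φ directly.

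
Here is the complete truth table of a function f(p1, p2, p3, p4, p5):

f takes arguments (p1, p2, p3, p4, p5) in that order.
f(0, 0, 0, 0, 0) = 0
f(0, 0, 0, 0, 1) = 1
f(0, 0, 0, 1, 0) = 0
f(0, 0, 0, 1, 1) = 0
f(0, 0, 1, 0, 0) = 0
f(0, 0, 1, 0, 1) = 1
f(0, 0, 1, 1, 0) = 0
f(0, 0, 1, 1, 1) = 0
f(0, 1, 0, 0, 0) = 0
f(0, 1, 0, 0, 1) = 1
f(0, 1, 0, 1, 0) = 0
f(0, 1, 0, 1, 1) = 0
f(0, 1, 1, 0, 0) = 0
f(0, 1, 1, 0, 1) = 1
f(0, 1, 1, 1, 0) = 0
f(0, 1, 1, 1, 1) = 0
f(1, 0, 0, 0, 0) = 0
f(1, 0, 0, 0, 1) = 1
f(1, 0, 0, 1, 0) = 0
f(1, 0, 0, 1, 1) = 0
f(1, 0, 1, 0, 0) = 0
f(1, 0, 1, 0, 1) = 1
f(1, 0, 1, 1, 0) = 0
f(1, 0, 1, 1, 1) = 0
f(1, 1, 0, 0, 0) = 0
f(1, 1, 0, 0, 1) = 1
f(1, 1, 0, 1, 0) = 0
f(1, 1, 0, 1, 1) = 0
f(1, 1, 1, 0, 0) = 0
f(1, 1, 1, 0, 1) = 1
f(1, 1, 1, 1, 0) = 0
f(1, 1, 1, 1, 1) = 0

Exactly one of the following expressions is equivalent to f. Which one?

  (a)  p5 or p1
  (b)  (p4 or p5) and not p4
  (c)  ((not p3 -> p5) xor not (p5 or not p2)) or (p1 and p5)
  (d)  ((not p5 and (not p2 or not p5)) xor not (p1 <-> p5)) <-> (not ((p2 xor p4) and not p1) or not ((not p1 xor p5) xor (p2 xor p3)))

b

(a) disagrees with f on (0,0,0,1,1) (formula → 1, table → 0); rule it out.
(c) disagrees with f on (0,0,0,1,1) (formula → 1, table → 0); rule it out.
(d) disagrees with f on (0,0,0,0,0) (formula → 1, table → 0); rule it out.
(b) is the remaining candidate, and it agrees with f on all 32 inputs.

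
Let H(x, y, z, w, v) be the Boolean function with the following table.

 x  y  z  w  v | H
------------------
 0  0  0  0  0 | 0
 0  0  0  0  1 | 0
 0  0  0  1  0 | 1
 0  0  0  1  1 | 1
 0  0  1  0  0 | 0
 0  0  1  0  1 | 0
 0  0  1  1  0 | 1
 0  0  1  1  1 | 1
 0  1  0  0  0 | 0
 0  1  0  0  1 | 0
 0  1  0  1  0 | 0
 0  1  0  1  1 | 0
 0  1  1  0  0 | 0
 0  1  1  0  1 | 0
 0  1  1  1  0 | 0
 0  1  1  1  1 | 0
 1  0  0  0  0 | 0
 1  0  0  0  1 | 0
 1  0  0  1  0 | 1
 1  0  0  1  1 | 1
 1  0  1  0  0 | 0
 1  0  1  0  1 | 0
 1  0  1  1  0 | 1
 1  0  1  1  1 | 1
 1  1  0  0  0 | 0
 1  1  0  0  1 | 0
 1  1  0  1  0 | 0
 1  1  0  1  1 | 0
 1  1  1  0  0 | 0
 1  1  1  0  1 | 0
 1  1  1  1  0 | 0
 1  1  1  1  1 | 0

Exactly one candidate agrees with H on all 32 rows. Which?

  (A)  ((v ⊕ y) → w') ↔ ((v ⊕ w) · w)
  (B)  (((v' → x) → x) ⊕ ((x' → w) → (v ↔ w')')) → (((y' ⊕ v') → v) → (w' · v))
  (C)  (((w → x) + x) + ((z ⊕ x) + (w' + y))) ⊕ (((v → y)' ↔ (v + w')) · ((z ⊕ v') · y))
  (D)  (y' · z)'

A

(B): at (0,0,0,0,0) it gives 1, but H = 0 — eliminated.
(C): at (0,0,0,0,0) it gives 1, but H = 0 — eliminated.
(D): at (0,0,0,0,0) it gives 1, but H = 0 — eliminated.
That leaves (A). Evaluating it on every row reproduces the table of H exactly.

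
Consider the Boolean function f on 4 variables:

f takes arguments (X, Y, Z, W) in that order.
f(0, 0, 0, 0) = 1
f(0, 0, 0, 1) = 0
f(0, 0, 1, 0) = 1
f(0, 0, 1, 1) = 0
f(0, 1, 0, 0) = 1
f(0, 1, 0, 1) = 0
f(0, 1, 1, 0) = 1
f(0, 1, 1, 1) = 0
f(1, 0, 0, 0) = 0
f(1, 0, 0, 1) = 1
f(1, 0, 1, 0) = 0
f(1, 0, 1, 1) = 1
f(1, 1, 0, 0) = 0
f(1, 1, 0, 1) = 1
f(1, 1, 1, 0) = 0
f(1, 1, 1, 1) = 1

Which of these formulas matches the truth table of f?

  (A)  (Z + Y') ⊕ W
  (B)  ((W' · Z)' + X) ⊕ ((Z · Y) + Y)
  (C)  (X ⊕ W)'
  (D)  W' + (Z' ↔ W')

C

(A) fails at (0,1,0,0): the formula yields 0, f is 1.
(B) fails at (0,0,0,1): the formula yields 1, f is 0.
(D) fails at (0,0,1,1): the formula yields 1, f is 0.
That leaves (C). Evaluating it on every row reproduces the table of f exactly.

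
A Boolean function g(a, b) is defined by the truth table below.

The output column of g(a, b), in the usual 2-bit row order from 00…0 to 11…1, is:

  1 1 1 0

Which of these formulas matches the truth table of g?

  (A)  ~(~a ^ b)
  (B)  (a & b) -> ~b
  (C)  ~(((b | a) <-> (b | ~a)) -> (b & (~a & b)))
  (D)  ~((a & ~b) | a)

B

(A) fails at (0,0): the formula yields 0, g is 1.
(C) fails at (0,0): the formula yields 0, g is 1.
(D) fails at (1,0): the formula yields 0, g is 1.
Only (B) survives; checking it on all 4 rows confirms it matches g.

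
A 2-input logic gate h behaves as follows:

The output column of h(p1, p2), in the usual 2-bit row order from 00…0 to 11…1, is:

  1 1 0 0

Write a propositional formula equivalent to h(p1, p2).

The output is the negation of p1.

h(p1, p2) = ~p1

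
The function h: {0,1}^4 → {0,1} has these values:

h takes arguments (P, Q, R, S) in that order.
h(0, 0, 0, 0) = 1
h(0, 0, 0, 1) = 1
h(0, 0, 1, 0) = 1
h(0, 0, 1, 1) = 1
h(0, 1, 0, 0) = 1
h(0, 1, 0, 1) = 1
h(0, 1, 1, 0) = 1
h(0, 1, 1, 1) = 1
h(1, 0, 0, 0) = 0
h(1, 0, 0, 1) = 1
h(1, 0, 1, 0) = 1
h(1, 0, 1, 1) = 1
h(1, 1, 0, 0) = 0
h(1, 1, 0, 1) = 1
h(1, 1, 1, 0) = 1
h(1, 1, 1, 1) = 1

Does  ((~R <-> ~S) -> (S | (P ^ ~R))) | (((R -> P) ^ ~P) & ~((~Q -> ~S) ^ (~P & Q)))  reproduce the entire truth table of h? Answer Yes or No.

Yes

Evaluate ((~R <-> ~S) -> (S | (P ^ ~R))) | (((R -> P) ^ ~P) & ~((~Q -> ~S) ^ (~P & Q))) on each row and compare to h:
  P=0, Q=0, R=0, S=0: formula gives 1, h = 1 ✓
  P=0, Q=0, R=0, S=1: formula gives 1, h = 1 ✓
  P=0, Q=0, R=1, S=0: formula gives 1, h = 1 ✓
  P=0, Q=0, R=1, S=1: formula gives 1, h = 1 ✓
  … (the remaining 12 rows also agree.)
No disagreement on any input; they are logically equivalent.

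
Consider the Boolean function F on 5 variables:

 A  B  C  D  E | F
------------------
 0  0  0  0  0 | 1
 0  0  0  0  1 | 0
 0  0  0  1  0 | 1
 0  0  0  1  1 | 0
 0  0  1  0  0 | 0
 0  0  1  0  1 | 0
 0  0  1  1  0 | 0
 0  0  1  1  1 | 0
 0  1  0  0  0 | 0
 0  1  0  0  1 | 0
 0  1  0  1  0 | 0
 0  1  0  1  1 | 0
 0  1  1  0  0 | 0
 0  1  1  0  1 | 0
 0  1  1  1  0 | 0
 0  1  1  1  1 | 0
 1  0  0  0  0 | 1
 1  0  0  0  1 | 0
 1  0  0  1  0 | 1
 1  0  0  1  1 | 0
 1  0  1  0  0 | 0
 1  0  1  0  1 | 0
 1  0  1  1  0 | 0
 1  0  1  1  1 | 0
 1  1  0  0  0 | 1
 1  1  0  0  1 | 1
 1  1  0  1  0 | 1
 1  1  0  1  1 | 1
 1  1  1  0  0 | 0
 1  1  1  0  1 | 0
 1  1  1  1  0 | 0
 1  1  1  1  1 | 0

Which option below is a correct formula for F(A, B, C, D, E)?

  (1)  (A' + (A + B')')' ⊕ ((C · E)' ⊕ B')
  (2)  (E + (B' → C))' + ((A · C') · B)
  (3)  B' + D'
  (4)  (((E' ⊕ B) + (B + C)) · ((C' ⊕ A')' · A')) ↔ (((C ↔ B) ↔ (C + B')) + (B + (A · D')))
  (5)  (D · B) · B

2

(1) fails at (0,0,0,0,0): the formula yields 0, F is 1.
(3) fails at (0,0,0,0,1): the formula yields 1, F is 0.
(4) fails at (0,0,1,0,0): the formula yields 1, F is 0.
(5) fails at (0,0,0,0,0): the formula yields 0, F is 1.
Only (2) survives; checking it on all 32 rows confirms it matches F.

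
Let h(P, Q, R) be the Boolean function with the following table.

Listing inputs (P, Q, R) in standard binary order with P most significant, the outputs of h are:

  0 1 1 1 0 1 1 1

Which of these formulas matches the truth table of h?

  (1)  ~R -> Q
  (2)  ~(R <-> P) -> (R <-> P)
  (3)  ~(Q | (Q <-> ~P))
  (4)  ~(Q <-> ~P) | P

1

(2) disagrees with h on (0,0,0) (formula → 1, table → 0); rule it out.
(3) disagrees with h on (0,0,0) (formula → 1, table → 0); rule it out.
(4) disagrees with h on (0,0,0) (formula → 1, table → 0); rule it out.
(1) is the remaining candidate, and it agrees with h on all 8 inputs.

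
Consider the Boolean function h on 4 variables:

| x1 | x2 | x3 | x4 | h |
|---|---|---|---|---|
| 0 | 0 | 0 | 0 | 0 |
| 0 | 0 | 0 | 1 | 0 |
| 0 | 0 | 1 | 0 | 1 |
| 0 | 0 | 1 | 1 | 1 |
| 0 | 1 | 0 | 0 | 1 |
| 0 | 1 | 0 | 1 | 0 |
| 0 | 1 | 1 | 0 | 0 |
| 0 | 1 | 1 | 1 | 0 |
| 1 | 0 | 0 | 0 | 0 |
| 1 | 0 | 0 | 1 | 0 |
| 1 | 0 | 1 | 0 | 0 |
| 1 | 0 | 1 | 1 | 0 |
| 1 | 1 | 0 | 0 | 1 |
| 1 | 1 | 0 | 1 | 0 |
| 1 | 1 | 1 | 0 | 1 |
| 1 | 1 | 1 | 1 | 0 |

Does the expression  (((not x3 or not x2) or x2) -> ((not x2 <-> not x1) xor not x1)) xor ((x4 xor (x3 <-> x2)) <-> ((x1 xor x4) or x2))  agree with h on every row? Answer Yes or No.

No

Check the formula against h row by row:
  x1=0, x2=0, x3=0, x4=0: formula gives 0, h = 0 ✓
  x1=0, x2=0, x3=0, x4=1: formula gives 0, h = 0 ✓
  x1=0, x2=0, x3=1, x4=0: formula gives 1, h = 1 ✓
  x1=0, x2=0, x3=1, x4=1: formula gives 1, h = 1 ✓
  …
  x1=0, x2=1, x3=1, x4=1: formula gives 1, but h = 0 ✗
Row (0,1,1,1) is a counterexample, so the formula is not equivalent to h.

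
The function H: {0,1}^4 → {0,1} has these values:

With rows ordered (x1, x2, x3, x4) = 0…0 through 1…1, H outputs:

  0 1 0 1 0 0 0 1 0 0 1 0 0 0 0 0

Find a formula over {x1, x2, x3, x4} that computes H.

Collect the rows where H=1 — (0,0,0,1), (0,0,1,1), (0,1,1,1), (1,0,1,0) — and write one minterm per row: ¬x1·¬x2·¬x3·x4, ¬x1·¬x2·x3·x4, ¬x1·x2·x3·x4, x1·¬x2·x3·¬x4. Their union (logical OR) reproduces the table exactly.

H(x1, x2, x3, x4) = (((((NOT x1 AND NOT x2) AND NOT x3) AND x4) OR (((NOT x1 AND NOT x2) AND x3) AND x4)) OR (((NOT x1 AND x2) AND x3) AND x4)) OR (((x1 AND NOT x2) AND x3) AND NOT x4)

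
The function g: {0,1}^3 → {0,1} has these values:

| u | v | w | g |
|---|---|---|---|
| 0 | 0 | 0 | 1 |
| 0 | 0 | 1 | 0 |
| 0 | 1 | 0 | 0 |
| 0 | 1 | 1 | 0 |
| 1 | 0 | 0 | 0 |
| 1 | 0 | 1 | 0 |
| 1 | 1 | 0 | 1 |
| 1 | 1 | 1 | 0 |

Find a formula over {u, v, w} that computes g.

g=1 on 2 inputs: (0,0,0), (1,1,0). Reading each as a conjunction of literals (¬u·¬v·¬w, u·v·¬w) and taking the OR gives the canonical DNF.

g(u, v, w) = ((¬u ∧ ¬v) ∧ ¬w) ∨ ((u ∧ v) ∧ ¬w)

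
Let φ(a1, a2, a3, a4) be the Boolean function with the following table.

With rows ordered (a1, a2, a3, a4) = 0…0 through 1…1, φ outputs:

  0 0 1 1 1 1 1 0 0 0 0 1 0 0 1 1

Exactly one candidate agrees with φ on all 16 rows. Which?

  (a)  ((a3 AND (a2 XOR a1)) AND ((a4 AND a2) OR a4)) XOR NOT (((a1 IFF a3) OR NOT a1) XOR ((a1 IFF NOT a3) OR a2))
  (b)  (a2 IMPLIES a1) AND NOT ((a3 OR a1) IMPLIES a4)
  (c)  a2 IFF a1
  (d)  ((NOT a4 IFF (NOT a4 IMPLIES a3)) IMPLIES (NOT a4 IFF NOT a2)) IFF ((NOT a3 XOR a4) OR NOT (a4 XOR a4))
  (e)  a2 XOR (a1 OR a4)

a

(b): at (0,0,1,1) it gives 0, but φ = 1 — eliminated.
(c): at (0,0,0,0) it gives 1, but φ = 0 — eliminated.
(d): at (0,0,0,0) it gives 1, but φ = 0 — eliminated.
(e): at (0,0,0,1) it gives 1, but φ = 0 — eliminated.
That leaves (a). Evaluating it on every row reproduces the table of φ exactly.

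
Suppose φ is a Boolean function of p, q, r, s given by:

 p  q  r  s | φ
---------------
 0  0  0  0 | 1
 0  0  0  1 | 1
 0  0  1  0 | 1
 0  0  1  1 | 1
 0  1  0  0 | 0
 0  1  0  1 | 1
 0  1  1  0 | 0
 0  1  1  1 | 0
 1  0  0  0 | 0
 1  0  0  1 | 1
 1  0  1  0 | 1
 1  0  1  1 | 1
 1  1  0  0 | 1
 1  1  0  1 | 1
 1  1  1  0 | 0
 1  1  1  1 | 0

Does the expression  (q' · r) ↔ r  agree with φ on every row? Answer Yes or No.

No

Test each input against both φ and the formula:
  p=0, q=0, r=0, s=0: formula gives 1, φ = 1 ✓
  p=0, q=0, r=0, s=1: formula gives 1, φ = 1 ✓
  p=0, q=0, r=1, s=0: formula gives 1, φ = 1 ✓
  p=0, q=0, r=1, s=1: formula gives 1, φ = 1 ✓
  p=0, q=1, r=0, s=0: formula gives 1, but φ = 0 ✗
Row (0,1,0,0) is a counterexample, so the formula is not equivalent to φ.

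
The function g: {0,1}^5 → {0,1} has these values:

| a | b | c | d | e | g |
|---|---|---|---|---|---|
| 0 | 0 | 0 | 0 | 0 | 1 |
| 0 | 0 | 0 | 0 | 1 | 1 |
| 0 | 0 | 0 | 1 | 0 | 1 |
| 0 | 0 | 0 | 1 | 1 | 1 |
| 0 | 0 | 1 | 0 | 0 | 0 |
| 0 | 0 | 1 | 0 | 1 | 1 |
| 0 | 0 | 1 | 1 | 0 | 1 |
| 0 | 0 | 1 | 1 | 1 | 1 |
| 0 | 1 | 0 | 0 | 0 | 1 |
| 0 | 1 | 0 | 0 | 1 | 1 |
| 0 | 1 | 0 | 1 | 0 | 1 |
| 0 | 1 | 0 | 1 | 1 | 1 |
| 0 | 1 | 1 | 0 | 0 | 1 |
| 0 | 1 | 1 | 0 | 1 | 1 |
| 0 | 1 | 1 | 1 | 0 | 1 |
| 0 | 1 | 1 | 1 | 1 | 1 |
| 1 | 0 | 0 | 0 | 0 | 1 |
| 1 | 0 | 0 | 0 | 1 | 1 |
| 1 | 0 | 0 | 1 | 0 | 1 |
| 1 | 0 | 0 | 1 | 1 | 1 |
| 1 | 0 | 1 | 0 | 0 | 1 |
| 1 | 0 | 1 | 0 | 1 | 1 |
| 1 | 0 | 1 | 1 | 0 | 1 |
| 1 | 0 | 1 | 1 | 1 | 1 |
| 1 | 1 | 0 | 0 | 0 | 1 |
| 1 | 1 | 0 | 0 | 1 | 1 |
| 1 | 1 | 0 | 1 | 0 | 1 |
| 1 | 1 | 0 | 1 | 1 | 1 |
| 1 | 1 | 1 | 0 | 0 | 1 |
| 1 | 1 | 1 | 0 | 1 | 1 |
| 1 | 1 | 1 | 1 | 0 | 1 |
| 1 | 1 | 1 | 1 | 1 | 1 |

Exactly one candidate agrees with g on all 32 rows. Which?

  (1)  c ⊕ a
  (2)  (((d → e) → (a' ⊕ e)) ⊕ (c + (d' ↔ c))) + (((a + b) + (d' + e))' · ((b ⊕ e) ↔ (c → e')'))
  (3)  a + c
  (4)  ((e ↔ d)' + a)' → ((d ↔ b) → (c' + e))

(1): at (0,0,0,0,0) it gives 0, but g = 1 — eliminated.
(2): at (0,0,0,0,1) it gives 0, but g = 1 — eliminated.
(3): at (0,0,0,0,0) it gives 0, but g = 1 — eliminated.
That leaves (4). Evaluating it on every row reproduces the table of g exactly.

4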